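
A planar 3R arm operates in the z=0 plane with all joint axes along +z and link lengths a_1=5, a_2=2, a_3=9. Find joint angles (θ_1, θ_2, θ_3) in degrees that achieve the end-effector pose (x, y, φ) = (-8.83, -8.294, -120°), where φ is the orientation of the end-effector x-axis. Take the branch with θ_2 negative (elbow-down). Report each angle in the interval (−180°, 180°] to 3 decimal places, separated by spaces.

wrist centre = target − a_3·(cos φ, sin φ) = (-4.3300, -0.4998)
cos θ_2 = (18.9987−5²−2²)/(2·5·2) = -0.5001; θ_2 = -120.0044° (elbow-down)
β = atan2(-0.4998,-4.3300) = -173.4160°; ψ = atan2(-1.7320,3.9999) = -23.4130°
θ_1 = β − ψ = -150.0030°
θ_3 = φ − θ_1 − θ_2 = 150.0074° (wrapped to (-180°,180°])

-150.003 -120.004 150.007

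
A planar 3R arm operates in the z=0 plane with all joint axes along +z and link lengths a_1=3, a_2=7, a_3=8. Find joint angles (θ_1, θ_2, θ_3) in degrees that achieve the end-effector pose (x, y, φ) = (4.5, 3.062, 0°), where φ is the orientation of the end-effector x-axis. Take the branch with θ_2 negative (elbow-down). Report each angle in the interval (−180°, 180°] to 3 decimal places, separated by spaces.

-89.994 -150.003 -120.003

wrist centre = target − a_3·(cos φ, sin φ) = (-3.5000, 3.0620)
cos θ_2 = (21.6258−3²−7²)/(2·3·7) = -0.8661; θ_2 = -150.0030° (elbow-down)
β = atan2(3.0620,-3.5000) = 138.8187°; ψ = atan2(-3.4997,-3.0624) = -131.1872°
θ_1 = β − ψ = 270.0059°
θ_3 = φ − θ_1 − θ_2 = -120.0029° (wrapped to (-180°,180°])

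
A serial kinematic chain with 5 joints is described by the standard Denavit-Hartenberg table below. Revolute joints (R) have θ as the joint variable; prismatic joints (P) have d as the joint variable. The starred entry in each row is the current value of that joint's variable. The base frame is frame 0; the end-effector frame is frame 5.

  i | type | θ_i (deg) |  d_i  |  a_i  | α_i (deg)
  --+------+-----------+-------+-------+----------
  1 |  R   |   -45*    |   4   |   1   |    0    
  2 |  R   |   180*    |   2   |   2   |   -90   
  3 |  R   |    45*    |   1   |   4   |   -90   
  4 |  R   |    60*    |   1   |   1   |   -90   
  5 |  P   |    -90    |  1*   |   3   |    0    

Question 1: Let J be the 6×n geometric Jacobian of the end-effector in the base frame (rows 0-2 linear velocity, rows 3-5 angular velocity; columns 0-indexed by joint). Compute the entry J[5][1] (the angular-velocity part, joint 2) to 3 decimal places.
1.000

axis z_1 = (0.0000,0.0000,1.0000); lever o_n−o_1 = (-0.9724,1.4900,-3.3980)
cross product → J_v[:, 1] = (-1.4900,-0.9724,0.0000)
J_ω[:, 1] = z_1
entry J[5][1] = 1.0000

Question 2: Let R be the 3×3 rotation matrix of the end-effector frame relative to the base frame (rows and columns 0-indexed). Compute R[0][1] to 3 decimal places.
0.362

End-effector y-axis (col 1 of R) = (0.3624,0.8624,-0.3536)
R[0][1] = 0.3624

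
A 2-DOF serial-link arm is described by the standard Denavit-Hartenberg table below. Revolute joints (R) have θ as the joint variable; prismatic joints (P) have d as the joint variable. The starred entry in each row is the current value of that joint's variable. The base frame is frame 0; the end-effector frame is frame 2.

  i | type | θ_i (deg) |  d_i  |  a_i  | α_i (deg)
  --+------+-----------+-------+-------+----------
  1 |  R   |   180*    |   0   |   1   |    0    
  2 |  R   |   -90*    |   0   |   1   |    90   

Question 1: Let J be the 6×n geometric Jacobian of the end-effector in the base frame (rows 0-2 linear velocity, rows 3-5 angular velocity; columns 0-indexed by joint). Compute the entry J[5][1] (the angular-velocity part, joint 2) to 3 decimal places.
1.000

axis z_1 = (0.0000,0.0000,1.0000); lever o_n−o_1 = (0.0000,1.0000,0.0000)
cross product → J_v[:, 1] = (-1.0000,0.0000,0.0000)
J_ω[:, 1] = z_1
entry J[5][1] = 1.0000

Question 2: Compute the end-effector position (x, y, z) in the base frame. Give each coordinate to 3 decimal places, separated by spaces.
-1.000 1.000 0.000

after link 1: o_1 = (-1.0000, 0.0000, 0.0000)
after link 2: o_2 = (-1.0000, 1.0000, 0.0000)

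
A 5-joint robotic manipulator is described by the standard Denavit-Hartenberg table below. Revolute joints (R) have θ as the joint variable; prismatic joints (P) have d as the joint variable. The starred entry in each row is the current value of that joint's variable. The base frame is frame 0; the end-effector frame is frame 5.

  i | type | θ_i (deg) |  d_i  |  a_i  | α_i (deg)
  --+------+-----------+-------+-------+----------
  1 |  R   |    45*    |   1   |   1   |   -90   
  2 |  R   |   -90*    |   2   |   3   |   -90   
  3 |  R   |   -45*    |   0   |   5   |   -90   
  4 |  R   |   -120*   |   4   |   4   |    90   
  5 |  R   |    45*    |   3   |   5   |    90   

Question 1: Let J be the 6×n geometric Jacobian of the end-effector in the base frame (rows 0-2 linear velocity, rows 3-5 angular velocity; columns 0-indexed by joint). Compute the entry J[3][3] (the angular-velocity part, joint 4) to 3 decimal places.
axis z_3 = (0.5000,-0.5000,0.7071); lever o_n−o_3 = (10.5046,-3.3968,0.8271)
cross product → J_v[:, 3] = (1.9883,7.0143,3.5539)
J_ω[:, 3] = z_3
entry J[3][3] = 0.5000

0.500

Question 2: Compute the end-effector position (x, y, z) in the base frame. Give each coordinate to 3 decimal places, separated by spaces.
after link 1: o_1 = (0.7071, 0.7071, 1.0000)
after link 2: o_2 = (-0.7071, 2.1213, 4.0000)
after link 3: o_3 = (-3.2071, 4.6213, 7.5355)
after link 4: o_4 = (2.2424, 4.0708, 8.9497)
after link 5: o_5 = (7.2975, 1.2245, 8.3626)

7.297 1.225 8.363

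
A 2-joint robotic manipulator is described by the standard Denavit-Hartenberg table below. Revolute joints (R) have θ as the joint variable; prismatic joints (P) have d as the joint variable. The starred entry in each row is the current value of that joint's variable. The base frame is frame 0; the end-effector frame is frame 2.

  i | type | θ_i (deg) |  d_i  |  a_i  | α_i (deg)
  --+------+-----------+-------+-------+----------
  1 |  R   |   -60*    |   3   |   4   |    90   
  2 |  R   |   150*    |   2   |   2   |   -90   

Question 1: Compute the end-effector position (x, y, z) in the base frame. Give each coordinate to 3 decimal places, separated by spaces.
-0.598 -2.964 4.000

after link 1: o_1 = (2.0000, -3.4641, 3.0000)
after link 2: o_2 = (-0.5981, -2.9641, 4.0000)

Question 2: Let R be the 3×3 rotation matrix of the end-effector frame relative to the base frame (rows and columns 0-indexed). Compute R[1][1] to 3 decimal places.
End-effector y-axis (col 1 of R) = (0.8660,0.5000,-0.0000)
R[1][1] = 0.5000

0.500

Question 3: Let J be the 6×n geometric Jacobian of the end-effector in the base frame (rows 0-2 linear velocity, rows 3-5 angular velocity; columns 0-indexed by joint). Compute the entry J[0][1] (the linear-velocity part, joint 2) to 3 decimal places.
-0.500

axis z_1 = (-0.8660,-0.5000,0.0000); lever o_n−o_1 = (-2.5981,0.5000,1.0000)
cross product → J_v[:, 1] = (-0.5000,0.8660,-1.7321)
J_ω[:, 1] = z_1
entry J[0][1] = -0.5000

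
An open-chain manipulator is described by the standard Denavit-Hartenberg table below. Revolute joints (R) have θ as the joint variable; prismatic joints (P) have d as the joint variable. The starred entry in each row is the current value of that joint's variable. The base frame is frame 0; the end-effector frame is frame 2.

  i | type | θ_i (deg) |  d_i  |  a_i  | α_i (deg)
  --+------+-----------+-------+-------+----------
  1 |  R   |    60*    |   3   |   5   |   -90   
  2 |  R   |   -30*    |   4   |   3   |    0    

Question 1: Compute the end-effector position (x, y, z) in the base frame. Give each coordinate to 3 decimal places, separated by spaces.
0.335 8.580 4.500

after link 1: o_1 = (2.5000, 4.3301, 3.0000)
after link 2: o_2 = (0.3349, 8.5801, 4.5000)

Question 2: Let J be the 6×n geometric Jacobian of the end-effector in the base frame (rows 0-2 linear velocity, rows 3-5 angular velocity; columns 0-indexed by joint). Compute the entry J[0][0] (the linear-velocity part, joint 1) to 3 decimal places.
-8.580

axis z_0 = ẑ; lever o_n−o_0 = (0.3349,8.5801,4.5000)
cross product → J_v[:, 0] = (-8.5801,0.3349,0.0000)
J_ω[:, 0] = z_0
entry J[0][0] = -8.5801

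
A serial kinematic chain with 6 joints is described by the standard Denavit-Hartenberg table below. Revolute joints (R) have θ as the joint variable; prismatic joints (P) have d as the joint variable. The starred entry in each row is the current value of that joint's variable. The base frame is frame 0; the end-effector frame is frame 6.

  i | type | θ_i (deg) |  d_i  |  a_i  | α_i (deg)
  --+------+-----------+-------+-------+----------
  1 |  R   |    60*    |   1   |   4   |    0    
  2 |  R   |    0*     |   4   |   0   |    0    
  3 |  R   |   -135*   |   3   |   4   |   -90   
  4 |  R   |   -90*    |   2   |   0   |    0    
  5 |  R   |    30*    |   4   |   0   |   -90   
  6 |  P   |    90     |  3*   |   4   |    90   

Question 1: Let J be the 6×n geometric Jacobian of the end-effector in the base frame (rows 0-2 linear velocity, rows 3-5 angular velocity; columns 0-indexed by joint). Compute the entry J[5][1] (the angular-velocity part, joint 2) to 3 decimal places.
axis z_1 = (0.0000,0.0000,1.0000); lever o_n−o_1 = (3.6396,-5.8556,5.5000)
cross product → J_v[:, 1] = (5.8556,3.6396,-0.0000)
J_ω[:, 1] = z_1
entry J[5][1] = 1.0000

1.000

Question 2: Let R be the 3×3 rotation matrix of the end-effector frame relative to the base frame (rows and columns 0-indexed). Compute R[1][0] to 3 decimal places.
-0.259

End-effector x-axis (col 0 of R) = (-0.9659,-0.2588,-0.0000)
R[1][0] = -0.2588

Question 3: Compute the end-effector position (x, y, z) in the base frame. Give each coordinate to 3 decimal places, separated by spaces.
after link 1: o_1 = (2.0000, 3.4641, 1.0000)
after link 2: o_2 = (2.0000, 3.4641, 5.0000)
after link 3: o_3 = (3.0353, -0.3996, 8.0000)
after link 4: o_4 = (4.9671, 0.1180, 8.0000)
after link 5: o_5 = (8.8308, 1.1533, 8.0000)
after link 6: o_6 = (5.6396, -2.3915, 6.5000)

5.640 -2.392 6.500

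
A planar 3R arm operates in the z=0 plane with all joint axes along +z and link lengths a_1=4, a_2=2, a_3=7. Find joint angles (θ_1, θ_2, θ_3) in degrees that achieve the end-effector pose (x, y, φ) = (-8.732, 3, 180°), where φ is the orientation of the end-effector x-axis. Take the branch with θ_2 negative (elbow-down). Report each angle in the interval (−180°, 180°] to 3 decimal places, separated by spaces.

149.999 -120.001 150.001

wrist centre = target − a_3·(cos φ, sin φ) = (-1.7320, 3.0000)
cos θ_2 = (11.9998−4²−2²)/(2·4·2) = -0.5000; θ_2 = -120.0007° (elbow-down)
β = atan2(3.0000,-1.7320) = 119.9993°; ψ = atan2(-1.7320,3.0000) = -30.0000°
θ_1 = β − ψ = 149.9993°
θ_3 = φ − θ_1 − θ_2 = 150.0015° (wrapped to (-180°,180°])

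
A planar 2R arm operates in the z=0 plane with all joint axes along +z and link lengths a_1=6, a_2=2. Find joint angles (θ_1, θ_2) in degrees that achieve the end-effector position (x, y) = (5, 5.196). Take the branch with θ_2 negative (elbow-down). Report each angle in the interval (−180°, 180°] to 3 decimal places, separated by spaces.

cos θ_2 = (51.9984−6²−2²)/(2·6·2) = 0.4999; θ_2 = -60.0044° (elbow-down)
β = atan2(5.1960,5.0000) = 46.1013°; ψ = atan2(-1.7321,6.9999) = -13.8987°
θ_1 = β − ψ = 60.0000°

60.000 -60.004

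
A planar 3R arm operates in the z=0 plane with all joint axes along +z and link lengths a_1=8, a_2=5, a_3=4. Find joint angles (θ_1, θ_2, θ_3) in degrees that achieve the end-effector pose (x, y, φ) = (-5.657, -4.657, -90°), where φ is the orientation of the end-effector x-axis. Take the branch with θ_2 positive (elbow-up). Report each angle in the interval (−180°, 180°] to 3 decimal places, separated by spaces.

wrist centre = target − a_3·(cos φ, sin φ) = (-5.6570, -0.6570)
cos θ_2 = (32.4333−8²−5²)/(2·8·5) = -0.7071; θ_2 = 134.9981° (elbow-up)
β = atan2(-0.6570,-5.6570) = -173.3754°; ψ = atan2(3.5356,4.4646) = 38.3769°
θ_1 = β − ψ = -211.7523°
θ_3 = φ − θ_1 − θ_2 = -13.2459° (wrapped to (-180°,180°])

148.248 134.998 -13.246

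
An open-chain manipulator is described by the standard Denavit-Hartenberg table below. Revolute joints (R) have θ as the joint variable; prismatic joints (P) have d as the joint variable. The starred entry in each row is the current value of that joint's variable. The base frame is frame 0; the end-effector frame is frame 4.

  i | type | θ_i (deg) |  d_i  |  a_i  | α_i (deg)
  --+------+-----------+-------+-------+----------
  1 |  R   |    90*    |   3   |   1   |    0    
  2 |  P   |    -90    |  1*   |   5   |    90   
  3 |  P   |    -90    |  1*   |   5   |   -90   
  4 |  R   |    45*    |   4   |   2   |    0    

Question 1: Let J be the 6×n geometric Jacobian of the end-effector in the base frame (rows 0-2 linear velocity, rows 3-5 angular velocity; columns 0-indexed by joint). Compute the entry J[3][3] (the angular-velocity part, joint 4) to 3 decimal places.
1.000

axis z_3 = (1.0000,-0.0000,0.0000); lever o_n−o_3 = (4.0000,1.4142,-1.4142)
cross product → J_v[:, 3] = (0.0000,1.4142,1.4142)
J_ω[:, 3] = z_3
entry J[3][3] = 1.0000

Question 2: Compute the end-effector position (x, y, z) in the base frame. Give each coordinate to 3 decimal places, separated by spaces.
9.000 1.414 -2.414

after link 1: o_1 = (0.0000, 1.0000, 3.0000)
after link 2: o_2 = (5.0000, 1.0000, 4.0000)
after link 3: o_3 = (5.0000, -0.0000, -1.0000)
after link 4: o_4 = (9.0000, 1.4142, -2.4142)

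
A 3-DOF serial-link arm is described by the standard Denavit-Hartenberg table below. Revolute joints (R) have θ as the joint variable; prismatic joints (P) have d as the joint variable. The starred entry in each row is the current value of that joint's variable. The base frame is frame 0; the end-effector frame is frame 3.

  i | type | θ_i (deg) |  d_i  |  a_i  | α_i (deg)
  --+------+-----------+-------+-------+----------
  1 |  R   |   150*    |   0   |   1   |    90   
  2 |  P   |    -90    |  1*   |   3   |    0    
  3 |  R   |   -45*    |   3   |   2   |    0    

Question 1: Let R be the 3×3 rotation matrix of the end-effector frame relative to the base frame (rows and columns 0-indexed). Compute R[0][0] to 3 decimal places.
0.612

End-effector x-axis (col 0 of R) = (0.6124,-0.3536,-0.7071)
R[0][0] = 0.6124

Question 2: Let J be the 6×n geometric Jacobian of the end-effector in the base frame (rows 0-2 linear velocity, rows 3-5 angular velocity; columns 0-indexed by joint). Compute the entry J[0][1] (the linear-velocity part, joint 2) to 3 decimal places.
0.500

prismatic axis z_1 = (0.5000,0.8660,0.0000)
J_v[:, 1] = z_1; J_ω[:, 1] = (0,0,0)
entry J[0][1] = 0.5000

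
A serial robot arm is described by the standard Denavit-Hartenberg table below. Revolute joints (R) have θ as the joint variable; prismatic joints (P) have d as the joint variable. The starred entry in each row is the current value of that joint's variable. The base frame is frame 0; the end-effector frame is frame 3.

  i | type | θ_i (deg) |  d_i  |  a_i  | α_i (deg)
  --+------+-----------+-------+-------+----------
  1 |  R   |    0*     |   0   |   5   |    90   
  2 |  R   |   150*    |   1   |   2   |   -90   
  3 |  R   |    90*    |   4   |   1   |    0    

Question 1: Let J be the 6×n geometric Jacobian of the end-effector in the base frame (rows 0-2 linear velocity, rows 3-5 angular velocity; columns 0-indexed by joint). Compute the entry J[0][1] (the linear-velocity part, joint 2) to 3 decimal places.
axis z_1 = (0.0000,-1.0000,0.0000); lever o_n−o_1 = (-3.7321,-0.0000,-2.4641)
cross product → J_v[:, 1] = (2.4641,-0.0000,-3.7321)
J_ω[:, 1] = z_1
entry J[0][1] = 2.4641

2.464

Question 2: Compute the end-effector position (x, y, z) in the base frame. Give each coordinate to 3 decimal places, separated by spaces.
after link 1: o_1 = (5.0000, 0.0000, 0.0000)
after link 2: o_2 = (3.2679, -1.0000, 1.0000)
after link 3: o_3 = (1.2679, -0.0000, -2.4641)

1.268 -0.000 -2.464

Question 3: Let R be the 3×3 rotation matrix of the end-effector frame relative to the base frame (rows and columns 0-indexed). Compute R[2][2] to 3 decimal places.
End-effector z-axis (col 2 of R) = (-0.5000,-0.0000,-0.8660)
R[2][2] = -0.8660

-0.866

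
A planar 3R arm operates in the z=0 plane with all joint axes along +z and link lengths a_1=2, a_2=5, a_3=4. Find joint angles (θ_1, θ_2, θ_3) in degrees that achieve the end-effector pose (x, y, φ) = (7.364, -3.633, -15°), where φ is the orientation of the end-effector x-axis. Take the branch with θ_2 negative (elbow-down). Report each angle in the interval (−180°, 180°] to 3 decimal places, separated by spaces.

60.005 -119.999 44.994

wrist centre = target − a_3·(cos φ, sin φ) = (3.5003, -2.5977)
cos θ_2 = (19.0002−2²−5²)/(2·2·5) = -0.5000; θ_2 = -119.9992° (elbow-down)
β = atan2(-2.5977,3.5003) = -36.5807°; ψ = atan2(-4.3302,-0.4999) = -96.5859°
θ_1 = β − ψ = 60.0052°
θ_3 = φ − θ_1 − θ_2 = 44.9940° (wrapped to (-180°,180°])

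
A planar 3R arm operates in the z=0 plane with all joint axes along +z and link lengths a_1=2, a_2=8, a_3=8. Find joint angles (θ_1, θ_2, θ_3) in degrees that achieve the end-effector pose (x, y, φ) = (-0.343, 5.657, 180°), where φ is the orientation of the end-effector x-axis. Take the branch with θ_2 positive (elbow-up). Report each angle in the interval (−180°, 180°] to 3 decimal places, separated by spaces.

wrist centre = target − a_3·(cos φ, sin φ) = (7.6570, 5.6570)
cos θ_2 = (90.6313−2²−8²)/(2·2·8) = 0.7072; θ_2 = 44.9902° (elbow-up)
β = atan2(5.6570,7.6570) = 36.4570°; ψ = atan2(5.6559,7.6578) = 36.4487°
θ_1 = β − ψ = 0.0084°
θ_3 = φ − θ_1 − θ_2 = 135.0015° (wrapped to (-180°,180°])

0.008 44.990 135.001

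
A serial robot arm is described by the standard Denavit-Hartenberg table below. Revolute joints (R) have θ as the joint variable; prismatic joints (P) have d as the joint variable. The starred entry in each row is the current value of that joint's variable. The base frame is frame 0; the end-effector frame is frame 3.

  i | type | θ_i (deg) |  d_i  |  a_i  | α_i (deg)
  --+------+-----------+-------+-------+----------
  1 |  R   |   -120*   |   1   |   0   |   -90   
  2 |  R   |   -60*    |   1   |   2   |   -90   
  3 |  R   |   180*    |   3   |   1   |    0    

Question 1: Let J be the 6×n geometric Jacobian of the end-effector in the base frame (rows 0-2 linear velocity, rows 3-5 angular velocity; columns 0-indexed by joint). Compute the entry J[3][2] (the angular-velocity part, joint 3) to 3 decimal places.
axis z_2 = (-0.4330,-0.7500,-0.5000); lever o_n−o_2 = (-1.0490,-1.8170,-2.3660)
cross product → J_v[:, 2] = (0.8660,-0.5000,0.0000)
J_ω[:, 2] = z_2
entry J[3][2] = -0.4330

-0.433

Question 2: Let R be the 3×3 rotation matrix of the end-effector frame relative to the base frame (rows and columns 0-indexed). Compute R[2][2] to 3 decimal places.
-0.500

End-effector z-axis (col 2 of R) = (-0.4330,-0.7500,-0.5000)
R[2][2] = -0.5000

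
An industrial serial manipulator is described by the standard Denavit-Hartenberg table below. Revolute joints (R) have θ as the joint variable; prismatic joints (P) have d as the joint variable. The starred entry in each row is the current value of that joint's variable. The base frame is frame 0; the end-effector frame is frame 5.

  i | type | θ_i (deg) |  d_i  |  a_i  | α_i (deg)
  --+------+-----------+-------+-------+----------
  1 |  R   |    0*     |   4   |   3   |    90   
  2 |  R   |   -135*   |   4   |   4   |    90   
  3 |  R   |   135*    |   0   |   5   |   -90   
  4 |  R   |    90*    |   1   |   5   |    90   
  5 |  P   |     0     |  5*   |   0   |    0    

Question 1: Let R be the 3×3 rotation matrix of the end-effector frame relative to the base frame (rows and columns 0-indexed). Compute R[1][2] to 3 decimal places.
End-effector z-axis (col 2 of R) = (0.5000,-0.7071,0.5000)
R[1][2] = -0.7071

-0.707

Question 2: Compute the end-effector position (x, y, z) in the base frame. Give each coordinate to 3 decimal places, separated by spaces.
after link 1: o_1 = (3.0000, 0.0000, 4.0000)
after link 2: o_2 = (0.1716, -4.0000, 1.1716)
after link 3: o_3 = (2.6716, -7.5355, 3.6716)
after link 4: o_4 = (6.7071, -6.8284, 0.6360)
after link 5: o_5 = (9.2071, -10.3640, 3.1360)

9.207 -10.364 3.136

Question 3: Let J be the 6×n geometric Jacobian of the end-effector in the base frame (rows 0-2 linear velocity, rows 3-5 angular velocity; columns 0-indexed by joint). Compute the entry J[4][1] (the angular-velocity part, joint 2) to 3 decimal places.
axis z_1 = (0.0000,-1.0000,0.0000); lever o_n−o_1 = (6.2071,-10.3640,-0.8640)
cross product → J_v[:, 1] = (0.8640,0.0000,6.2071)
J_ω[:, 1] = z_1
entry J[4][1] = -1.0000

-1.000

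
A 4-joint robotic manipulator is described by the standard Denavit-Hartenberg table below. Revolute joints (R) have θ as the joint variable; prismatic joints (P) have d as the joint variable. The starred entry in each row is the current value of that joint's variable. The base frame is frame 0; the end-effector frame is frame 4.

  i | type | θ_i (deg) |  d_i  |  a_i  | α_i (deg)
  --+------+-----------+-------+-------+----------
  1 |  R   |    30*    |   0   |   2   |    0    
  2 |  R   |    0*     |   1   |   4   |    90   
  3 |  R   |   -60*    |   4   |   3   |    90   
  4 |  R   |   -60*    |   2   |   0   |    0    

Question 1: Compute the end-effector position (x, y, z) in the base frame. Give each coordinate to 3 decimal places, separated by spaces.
6.995 -0.580 -2.598

after link 1: o_1 = (1.7321, 1.0000, 0.0000)
after link 2: o_2 = (5.1962, 3.0000, 1.0000)
after link 3: o_3 = (8.4952, 0.2859, -1.5981)
after link 4: o_4 = (6.9952, -0.5801, -2.5981)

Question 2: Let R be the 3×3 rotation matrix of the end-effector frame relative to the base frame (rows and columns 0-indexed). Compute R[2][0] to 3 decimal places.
End-effector x-axis (col 0 of R) = (-0.2165,0.8750,-0.4330)
R[2][0] = -0.4330

-0.433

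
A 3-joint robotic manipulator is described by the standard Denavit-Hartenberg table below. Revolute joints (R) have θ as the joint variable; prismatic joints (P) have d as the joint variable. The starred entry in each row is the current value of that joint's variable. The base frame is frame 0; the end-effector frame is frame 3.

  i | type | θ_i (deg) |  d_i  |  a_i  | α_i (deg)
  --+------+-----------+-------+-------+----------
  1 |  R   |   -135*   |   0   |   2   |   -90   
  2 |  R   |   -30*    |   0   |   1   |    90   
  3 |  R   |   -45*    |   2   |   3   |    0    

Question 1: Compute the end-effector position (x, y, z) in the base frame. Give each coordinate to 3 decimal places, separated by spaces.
-4.119 -1.119 3.293

after link 1: o_1 = (-1.4142, -1.4142, 0.0000)
after link 2: o_2 = (-2.0266, -2.0266, 0.5000)
after link 3: o_3 = (-4.1185, -1.1185, 3.2927)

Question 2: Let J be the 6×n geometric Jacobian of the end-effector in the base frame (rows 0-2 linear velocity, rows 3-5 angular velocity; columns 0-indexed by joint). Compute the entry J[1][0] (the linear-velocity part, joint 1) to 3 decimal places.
-4.119

axis z_0 = ẑ; lever o_n−o_0 = (-4.1185,-1.1185,3.2927)
cross product → J_v[:, 0] = (1.1185,-4.1185,0.0000)
J_ω[:, 0] = z_0
entry J[1][0] = -4.1185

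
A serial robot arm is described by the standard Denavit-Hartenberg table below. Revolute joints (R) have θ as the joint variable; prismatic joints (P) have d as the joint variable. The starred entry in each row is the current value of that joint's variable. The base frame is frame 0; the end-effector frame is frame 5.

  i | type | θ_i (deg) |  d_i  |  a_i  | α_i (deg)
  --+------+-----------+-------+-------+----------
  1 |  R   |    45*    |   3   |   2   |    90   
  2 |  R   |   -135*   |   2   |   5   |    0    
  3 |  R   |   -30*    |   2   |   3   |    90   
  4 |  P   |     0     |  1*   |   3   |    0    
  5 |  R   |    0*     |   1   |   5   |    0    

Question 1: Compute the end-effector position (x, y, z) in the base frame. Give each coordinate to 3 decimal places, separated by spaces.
after link 1: o_1 = (1.4142, 1.4142, 3.0000)
after link 2: o_2 = (0.3284, -2.5000, -0.5355)
after link 3: o_3 = (-0.3064, -5.9633, -1.3120)
after link 4: o_4 = (-2.5384, -8.1953, -1.1225)
after link 5: o_5 = (-6.1365, -11.7934, -1.4507)

-6.137 -11.793 -1.451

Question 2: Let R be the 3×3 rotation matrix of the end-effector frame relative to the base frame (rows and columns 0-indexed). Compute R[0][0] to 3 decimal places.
-0.683

End-effector x-axis (col 0 of R) = (-0.6830,-0.6830,-0.2588)
R[0][0] = -0.6830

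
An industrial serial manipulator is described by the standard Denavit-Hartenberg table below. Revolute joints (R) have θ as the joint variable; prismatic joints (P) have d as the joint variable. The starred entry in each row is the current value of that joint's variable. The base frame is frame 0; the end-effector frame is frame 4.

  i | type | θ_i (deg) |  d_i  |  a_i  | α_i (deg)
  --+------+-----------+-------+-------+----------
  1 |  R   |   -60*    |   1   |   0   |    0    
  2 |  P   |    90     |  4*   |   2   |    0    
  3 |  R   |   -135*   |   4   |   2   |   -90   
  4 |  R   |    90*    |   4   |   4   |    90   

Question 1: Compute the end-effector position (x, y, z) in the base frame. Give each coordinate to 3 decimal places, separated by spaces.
after link 1: o_1 = (0.0000, 0.0000, 1.0000)
after link 2: o_2 = (1.7321, 1.0000, 5.0000)
after link 3: o_3 = (1.2144, -0.9319, 9.0000)
after link 4: o_4 = (5.0781, -1.9671, 5.0000)

5.078 -1.967 5.000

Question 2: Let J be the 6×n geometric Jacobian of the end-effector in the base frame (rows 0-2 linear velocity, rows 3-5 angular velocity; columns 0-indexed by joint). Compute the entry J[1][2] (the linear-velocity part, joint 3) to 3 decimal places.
3.346

axis z_2 = (0.0000,0.0000,1.0000); lever o_n−o_2 = (3.3461,-2.9671,0.0000)
cross product → J_v[:, 2] = (2.9671,3.3461,-0.0000)
J_ω[:, 2] = z_2
entry J[1][2] = 3.3461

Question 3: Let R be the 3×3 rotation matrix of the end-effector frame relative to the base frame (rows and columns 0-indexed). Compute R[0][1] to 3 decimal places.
End-effector y-axis (col 1 of R) = (0.9659,-0.2588,0.0000)
R[0][1] = 0.9659

0.966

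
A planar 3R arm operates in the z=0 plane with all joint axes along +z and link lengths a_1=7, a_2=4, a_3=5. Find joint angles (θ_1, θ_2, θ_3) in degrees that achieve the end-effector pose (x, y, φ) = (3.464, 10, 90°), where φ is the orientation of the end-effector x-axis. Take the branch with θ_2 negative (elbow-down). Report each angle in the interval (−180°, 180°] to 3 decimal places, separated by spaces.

90.001 -120.001 120.000

wrist centre = target − a_3·(cos φ, sin φ) = (3.4640, 5.0000)
cos θ_2 = (36.9993−7²−4²)/(2·7·4) = -0.5000; θ_2 = -120.0008° (elbow-down)
β = atan2(5.0000,3.4640) = 55.2858°; ψ = atan2(-3.4641,4.9999) = -34.7150°
θ_1 = β − ψ = 90.0008°
θ_3 = φ − θ_1 − θ_2 = 120.0000° (wrapped to (-180°,180°])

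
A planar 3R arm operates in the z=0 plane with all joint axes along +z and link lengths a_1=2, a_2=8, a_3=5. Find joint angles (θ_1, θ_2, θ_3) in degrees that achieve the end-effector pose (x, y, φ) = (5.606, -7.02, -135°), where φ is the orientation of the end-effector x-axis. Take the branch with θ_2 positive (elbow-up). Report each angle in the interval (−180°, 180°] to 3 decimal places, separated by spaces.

wrist centre = target − a_3·(cos φ, sin φ) = (9.1415, -3.4845)
cos θ_2 = (95.7091−2²−8²)/(2·2·8) = 0.8659; θ_2 = 30.0131° (elbow-up)
β = atan2(-3.4845,9.1415) = -20.8653°; ψ = atan2(4.0016,8.9273) = 24.1439°
θ_1 = β − ψ = -45.0092°
θ_3 = φ − θ_1 − θ_2 = -120.0039° (wrapped to (-180°,180°])

-45.009 30.013 -120.004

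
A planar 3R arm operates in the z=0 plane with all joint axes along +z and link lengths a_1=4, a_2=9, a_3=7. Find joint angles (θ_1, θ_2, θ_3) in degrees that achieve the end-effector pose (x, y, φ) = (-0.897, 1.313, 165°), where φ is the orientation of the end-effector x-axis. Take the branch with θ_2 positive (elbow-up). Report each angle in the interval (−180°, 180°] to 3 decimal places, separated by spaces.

wrist centre = target − a_3·(cos φ, sin φ) = (5.8645, -0.4987)
cos θ_2 = (34.6409−4²−9²)/(2·4·9) = -0.8661; θ_2 = 150.0084° (elbow-up)
β = atan2(-0.4987,5.8645) = -4.8609°; ψ = atan2(4.4989,-3.7949) = 130.1484°
θ_1 = β − ψ = -135.0094°
θ_3 = φ − θ_1 − θ_2 = 150.0009° (wrapped to (-180°,180°])

-135.009 150.008 150.001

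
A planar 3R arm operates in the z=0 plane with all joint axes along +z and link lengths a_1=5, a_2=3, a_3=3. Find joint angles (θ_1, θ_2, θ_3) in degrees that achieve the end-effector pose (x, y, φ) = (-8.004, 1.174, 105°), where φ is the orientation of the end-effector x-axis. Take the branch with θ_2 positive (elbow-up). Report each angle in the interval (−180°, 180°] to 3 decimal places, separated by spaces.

wrist centre = target − a_3·(cos φ, sin φ) = (-7.2275, -1.7238)
cos θ_2 = (55.2088−5²−3²)/(2·5·3) = 0.7070; θ_2 = 45.0119° (elbow-up)
β = atan2(-1.7238,-7.2275) = -166.5855°; ψ = atan2(2.1218,7.1209) = 16.5921°
θ_1 = β − ψ = -183.1776°
θ_3 = φ − θ_1 − θ_2 = -116.8343° (wrapped to (-180°,180°])

176.822 45.012 -116.834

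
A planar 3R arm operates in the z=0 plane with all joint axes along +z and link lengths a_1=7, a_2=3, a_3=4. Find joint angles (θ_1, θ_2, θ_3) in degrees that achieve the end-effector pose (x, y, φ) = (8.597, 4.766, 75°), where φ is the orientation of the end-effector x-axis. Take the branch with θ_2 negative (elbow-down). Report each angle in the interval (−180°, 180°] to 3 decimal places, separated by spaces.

wrist centre = target − a_3·(cos φ, sin φ) = (7.5617, 0.9023)
cos θ_2 = (57.9938−7²−3²)/(2·7·3) = -0.0001; θ_2 = -90.0084° (elbow-down)
β = atan2(0.9023,7.5617) = 6.8046°; ψ = atan2(-3.0000,6.9996) = -23.1999°
θ_1 = β − ψ = 30.0045°
θ_3 = φ − θ_1 − θ_2 = 135.0039° (wrapped to (-180°,180°])

30.005 -90.008 135.004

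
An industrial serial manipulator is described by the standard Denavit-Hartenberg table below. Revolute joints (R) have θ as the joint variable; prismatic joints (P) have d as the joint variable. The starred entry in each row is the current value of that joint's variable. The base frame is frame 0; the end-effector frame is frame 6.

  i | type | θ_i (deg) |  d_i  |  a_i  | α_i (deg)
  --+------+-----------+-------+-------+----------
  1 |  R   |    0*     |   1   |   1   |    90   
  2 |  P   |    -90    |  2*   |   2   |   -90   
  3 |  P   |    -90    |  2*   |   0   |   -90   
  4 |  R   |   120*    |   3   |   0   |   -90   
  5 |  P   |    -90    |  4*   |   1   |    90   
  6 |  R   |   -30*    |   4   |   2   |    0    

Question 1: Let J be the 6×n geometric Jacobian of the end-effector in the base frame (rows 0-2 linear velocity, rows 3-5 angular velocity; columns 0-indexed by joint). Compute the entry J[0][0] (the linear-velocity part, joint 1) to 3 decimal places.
axis z_0 = ẑ; lever o_n−o_0 = (7.9641,-1.4019,-6.7321)
cross product → J_v[:, 0] = (1.4019,7.9641,-0.0000)
J_ω[:, 0] = z_0
entry J[0][0] = 1.4019

1.402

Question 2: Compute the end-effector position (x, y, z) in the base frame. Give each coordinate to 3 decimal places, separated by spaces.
7.964 -1.402 -6.732

after link 1: o_1 = (1.0000, 0.0000, 1.0000)
after link 2: o_2 = (1.0000, -2.0000, -1.0000)
after link 3: o_3 = (3.0000, -2.0000, -1.0000)
after link 4: o_4 = (3.0000, -2.0000, -4.0000)
after link 5: o_5 = (5.0000, 1.4641, -5.0000)
after link 6: o_6 = (7.9641, -1.4019, -6.7321)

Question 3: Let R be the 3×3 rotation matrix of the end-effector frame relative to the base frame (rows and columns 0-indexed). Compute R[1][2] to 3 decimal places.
-0.500

End-effector z-axis (col 2 of R) = (0.8660,-0.5000,0.0000)
R[1][2] = -0.5000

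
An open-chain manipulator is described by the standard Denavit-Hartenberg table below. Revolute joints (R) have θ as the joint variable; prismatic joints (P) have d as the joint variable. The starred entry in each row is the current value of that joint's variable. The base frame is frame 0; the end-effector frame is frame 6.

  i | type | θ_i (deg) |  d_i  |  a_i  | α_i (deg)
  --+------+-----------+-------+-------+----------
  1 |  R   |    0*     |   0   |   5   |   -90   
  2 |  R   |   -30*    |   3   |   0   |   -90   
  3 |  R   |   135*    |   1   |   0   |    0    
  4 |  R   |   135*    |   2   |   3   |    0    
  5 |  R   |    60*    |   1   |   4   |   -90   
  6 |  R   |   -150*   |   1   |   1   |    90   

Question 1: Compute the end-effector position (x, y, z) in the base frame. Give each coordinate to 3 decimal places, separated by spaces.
10.033 6.701 -2.290

after link 1: o_1 = (5.0000, 0.0000, 0.0000)
after link 2: o_2 = (5.0000, 3.0000, 0.0000)
after link 3: o_3 = (5.5000, 3.0000, -0.8660)
after link 4: o_4 = (6.5000, 6.0000, -2.5981)
after link 5: o_5 = (10.0000, 8.0000, -1.7321)
after link 6: o_6 = (10.0335, 6.7010, -2.2901)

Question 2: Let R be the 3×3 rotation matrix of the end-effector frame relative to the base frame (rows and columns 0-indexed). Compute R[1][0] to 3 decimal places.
-0.433

End-effector x-axis (col 0 of R) = (-0.3995,-0.4330,-0.8080)
R[1][0] = -0.4330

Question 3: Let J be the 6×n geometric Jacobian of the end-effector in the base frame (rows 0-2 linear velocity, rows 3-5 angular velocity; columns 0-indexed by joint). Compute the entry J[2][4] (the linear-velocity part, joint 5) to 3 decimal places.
0.350

axis z_4 = (0.5000,0.0000,-0.8660); lever o_n−o_4 = (3.5335,0.7010,0.3080)
cross product → J_v[:, 4] = (0.6071,-3.2141,0.3505)
J_ω[:, 4] = z_4
entry J[2][4] = 0.3505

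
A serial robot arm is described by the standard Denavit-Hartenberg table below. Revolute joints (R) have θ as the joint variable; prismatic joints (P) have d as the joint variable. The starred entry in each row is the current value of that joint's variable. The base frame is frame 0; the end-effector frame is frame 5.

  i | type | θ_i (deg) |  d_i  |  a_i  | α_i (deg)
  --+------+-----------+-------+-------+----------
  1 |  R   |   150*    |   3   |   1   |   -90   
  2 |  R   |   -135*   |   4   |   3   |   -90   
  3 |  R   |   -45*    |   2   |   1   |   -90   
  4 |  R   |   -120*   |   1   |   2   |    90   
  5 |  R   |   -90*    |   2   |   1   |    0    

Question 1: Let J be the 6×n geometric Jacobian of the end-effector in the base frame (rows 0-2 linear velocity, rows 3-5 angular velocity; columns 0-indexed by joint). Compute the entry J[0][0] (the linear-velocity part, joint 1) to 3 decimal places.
axis z_0 = ẑ; lever o_n−o_0 = (-2.8396,-1.5652,6.1871)
cross product → J_v[:, 0] = (1.5652,-2.8396,0.0000)
J_ω[:, 0] = z_0
entry J[0][0] = 1.5652

1.565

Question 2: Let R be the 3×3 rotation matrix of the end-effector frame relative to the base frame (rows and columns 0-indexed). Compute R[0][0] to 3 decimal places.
-0.787

End-effector x-axis (col 0 of R) = (-0.7866,-0.3624,-0.5000)
R[0][0] = -0.7866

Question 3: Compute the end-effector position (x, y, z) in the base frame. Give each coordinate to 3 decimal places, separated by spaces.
after link 1: o_1 = (-0.8660, 0.5000, 3.0000)
after link 2: o_2 = (-1.0289, -4.0248, 5.1213)
after link 3: o_3 = (-2.1742, -4.1800, 7.0355)
after link 4: o_4 = (-2.5277, -2.3429, 8.2603)
after link 5: o_5 = (-2.8396, -1.5652, 6.1871)

-2.840 -1.565 6.187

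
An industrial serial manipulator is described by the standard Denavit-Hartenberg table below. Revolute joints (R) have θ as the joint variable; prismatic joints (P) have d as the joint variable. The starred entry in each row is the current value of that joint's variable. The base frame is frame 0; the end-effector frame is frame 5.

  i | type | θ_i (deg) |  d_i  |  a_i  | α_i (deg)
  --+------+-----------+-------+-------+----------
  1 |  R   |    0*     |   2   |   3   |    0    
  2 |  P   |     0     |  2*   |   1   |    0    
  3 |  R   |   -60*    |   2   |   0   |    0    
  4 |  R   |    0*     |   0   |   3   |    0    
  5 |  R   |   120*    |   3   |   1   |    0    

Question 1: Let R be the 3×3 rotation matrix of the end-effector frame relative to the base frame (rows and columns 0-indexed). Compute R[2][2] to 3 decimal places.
End-effector z-axis (col 2 of R) = (0.0000,0.0000,1.0000)
R[2][2] = 1.0000

1.000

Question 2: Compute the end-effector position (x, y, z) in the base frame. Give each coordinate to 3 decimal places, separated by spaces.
6.000 -1.732 9.000

after link 1: o_1 = (3.0000, 0.0000, 2.0000)
after link 2: o_2 = (4.0000, 0.0000, 4.0000)
after link 3: o_3 = (4.0000, 0.0000, 6.0000)
after link 4: o_4 = (5.5000, -2.5981, 6.0000)
after link 5: o_5 = (6.0000, -1.7321, 9.0000)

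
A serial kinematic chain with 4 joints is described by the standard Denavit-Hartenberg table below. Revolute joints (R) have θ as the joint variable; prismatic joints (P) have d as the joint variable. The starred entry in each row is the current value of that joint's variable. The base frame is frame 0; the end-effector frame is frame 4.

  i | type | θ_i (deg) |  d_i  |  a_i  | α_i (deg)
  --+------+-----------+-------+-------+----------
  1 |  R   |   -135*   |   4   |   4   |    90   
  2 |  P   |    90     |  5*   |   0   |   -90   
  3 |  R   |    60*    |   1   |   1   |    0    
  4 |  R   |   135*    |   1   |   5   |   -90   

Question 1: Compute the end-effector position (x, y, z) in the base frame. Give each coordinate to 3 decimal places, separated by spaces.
-5.252 2.424 -0.330

after link 1: o_1 = (-2.8284, -2.8284, 4.0000)
after link 2: o_2 = (-6.3640, 0.7071, 4.0000)
after link 3: o_3 = (-5.0445, 0.8018, 4.5000)
after link 4: o_4 = (-5.2524, 2.4240, -0.3296)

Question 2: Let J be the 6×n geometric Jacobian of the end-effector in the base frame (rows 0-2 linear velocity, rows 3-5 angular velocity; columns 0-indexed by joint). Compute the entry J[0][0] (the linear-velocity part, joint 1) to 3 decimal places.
axis z_0 = ẑ; lever o_n−o_0 = (-5.2524,2.4240,-0.3296)
cross product → J_v[:, 0] = (-2.4240,-5.2524,0.0000)
J_ω[:, 0] = z_0
entry J[0][0] = -2.4240

-2.424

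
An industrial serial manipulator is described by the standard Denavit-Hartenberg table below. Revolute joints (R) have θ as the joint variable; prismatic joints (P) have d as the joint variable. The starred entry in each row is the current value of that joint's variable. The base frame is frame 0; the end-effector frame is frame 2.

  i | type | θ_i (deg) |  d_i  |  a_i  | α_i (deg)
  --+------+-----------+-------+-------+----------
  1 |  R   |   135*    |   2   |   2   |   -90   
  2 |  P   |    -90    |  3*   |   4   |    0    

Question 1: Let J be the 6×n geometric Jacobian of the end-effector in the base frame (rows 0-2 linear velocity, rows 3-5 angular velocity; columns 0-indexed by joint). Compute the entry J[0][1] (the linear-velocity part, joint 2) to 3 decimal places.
-0.707

prismatic axis z_1 = (-0.7071,-0.7071,0.0000)
J_v[:, 1] = z_1; J_ω[:, 1] = (0,0,0)
entry J[0][1] = -0.7071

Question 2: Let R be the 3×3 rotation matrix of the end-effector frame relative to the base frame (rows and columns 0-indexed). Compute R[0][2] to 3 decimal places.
End-effector z-axis (col 2 of R) = (-0.7071,-0.7071,0.0000)
R[0][2] = -0.7071

-0.707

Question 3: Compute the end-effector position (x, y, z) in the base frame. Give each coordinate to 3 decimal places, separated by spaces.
-3.536 -0.707 6.000

after link 1: o_1 = (-1.4142, 1.4142, 2.0000)
after link 2: o_2 = (-3.5355, -0.7071, 6.0000)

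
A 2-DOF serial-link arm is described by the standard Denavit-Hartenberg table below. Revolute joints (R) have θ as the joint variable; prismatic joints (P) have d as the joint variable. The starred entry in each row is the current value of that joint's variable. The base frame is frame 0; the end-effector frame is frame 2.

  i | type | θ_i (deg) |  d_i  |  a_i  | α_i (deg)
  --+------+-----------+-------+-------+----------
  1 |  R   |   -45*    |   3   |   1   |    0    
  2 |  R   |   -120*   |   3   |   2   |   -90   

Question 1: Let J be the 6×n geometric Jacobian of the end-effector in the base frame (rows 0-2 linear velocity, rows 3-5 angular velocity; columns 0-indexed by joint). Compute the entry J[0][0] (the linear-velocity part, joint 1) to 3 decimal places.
1.225

axis z_0 = ẑ; lever o_n−o_0 = (-1.2247,-1.2247,6.0000)
cross product → J_v[:, 0] = (1.2247,-1.2247,0.0000)
J_ω[:, 0] = z_0
entry J[0][0] = 1.2247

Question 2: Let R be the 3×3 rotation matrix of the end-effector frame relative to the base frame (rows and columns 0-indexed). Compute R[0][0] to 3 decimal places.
End-effector x-axis (col 0 of R) = (-0.9659,-0.2588,0.0000)
R[0][0] = -0.9659

-0.966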